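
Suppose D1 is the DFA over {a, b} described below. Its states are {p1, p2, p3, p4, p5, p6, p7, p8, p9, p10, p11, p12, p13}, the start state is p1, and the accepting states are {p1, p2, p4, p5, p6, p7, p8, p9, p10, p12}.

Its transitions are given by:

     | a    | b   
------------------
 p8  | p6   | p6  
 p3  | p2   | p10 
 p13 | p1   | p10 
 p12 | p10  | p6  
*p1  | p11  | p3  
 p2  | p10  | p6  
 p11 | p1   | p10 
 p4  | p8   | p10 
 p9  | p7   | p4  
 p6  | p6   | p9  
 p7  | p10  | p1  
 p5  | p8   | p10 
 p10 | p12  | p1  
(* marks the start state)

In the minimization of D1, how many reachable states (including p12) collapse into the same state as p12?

Reachable states from the start: {p1,p2,p3,p4,p6,p7,p8,p9,p10,p11,p12}. Unreachable: {p5,p13} — drop them.
Initial partition by acceptance: {p1,p2,p4,p6,p7,p8,p9,p10,p12} | {p3,p11}.
On input a, block {p1,p2,p4,p6,p7,p8,p9,p10,p12} splits into {p2,p4,p6,p7,p8,p9,p10,p12} and {p1}.
On input b, block {p2,p4,p6,p7,p8,p9,p10,p12} splits into {p2,p4,p6,p8,p9,p12} and {p7,p10}.
On input a, block {p2,p4,p6,p8,p9,p12} splits into {p2,p9,p12} and {p4,p6,p8}.
Refine {p3,p11} on symbol a: members go to different blocks, giving {p3} and {p11}.
Split {p7,p10} by δ(·,a) → {p7} and {p10}.
Split {p2,p9,p12} by δ(·,a) → {p2,p12} and {p9}.
Split {p4,p6,p8} by δ(·,b) → {p4} and {p6} and {p8}.
No further refinement is possible. Final partition (10 blocks): {p2,p12} | {p3} | {p1} | {p7} | {p4} | {p11} | {p10} | {p9} | {p6} | {p8}.
The equivalence class containing p12 is {p2,p12}, of size 2.

2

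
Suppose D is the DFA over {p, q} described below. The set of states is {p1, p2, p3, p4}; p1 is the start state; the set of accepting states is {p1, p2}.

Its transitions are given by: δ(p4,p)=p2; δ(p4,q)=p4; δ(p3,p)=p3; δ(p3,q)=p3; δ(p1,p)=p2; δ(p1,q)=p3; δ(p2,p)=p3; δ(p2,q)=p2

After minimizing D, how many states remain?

States {p4} cannot be reached from the start state, so discard them.
Initial partition by acceptance: {p1,p2} | {p3}.
Split {p1,p2} by δ(·,p) → {p1} and {p2}.
Stable partition: {p1} | {p3} | {p2} — 3 equivalence classes.

3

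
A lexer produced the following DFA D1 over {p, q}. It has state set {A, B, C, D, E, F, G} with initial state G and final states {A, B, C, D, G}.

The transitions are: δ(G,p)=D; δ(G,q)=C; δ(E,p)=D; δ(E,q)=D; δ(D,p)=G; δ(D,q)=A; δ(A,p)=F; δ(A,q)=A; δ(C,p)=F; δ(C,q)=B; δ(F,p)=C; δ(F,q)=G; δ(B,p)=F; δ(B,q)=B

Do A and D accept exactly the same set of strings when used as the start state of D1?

States {E} cannot be reached from the start state, so discard them.
P0 = {A,B,C,D,G} | {F}.
Refine {A,B,C,D,G} on symbol p: members go to different blocks, giving {A,B,C} and {D,G}.
The partition is now stable with 3 blocks: {A,B,C} | {F} | {D,G}.
A and D end up in different blocks, so they are distinguishable. For instance, the string 'p' is accepted from only D.

No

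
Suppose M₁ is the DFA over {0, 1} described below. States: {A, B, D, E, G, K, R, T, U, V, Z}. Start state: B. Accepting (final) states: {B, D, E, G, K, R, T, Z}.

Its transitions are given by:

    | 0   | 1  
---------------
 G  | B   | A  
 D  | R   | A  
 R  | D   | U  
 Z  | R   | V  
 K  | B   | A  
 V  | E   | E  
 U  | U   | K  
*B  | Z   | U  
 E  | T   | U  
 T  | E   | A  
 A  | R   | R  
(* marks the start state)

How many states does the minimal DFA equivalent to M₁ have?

4

First remove the unreachable states {G}; 10 states remain.
P0 = {B,D,E,K,R,T,Z} | {A,U,V}.
Refine {A,U,V} on symbol 0: members go to different blocks, giving {A,V} and {U}.
Split {B,D,E,K,R,T,Z} by δ(·,1) → {D,K,T,Z} and {B,E,R}.
Stable partition: {D,K,T,Z} | {A,V} | {U} | {B,E,R} — 4 equivalence classes.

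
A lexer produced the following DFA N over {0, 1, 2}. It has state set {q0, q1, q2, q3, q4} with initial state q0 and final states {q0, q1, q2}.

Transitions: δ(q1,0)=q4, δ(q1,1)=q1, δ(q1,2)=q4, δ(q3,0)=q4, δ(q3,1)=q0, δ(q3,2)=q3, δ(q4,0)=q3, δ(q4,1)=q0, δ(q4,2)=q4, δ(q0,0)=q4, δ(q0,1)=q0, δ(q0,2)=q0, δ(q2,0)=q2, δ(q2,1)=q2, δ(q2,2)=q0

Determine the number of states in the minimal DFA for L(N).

2

States {q1,q2} cannot be reached from the start state, so discard them.
P0 = {q0} | {q3,q4}.
Stable partition: {q0} | {q3,q4} — 2 equivalence classes.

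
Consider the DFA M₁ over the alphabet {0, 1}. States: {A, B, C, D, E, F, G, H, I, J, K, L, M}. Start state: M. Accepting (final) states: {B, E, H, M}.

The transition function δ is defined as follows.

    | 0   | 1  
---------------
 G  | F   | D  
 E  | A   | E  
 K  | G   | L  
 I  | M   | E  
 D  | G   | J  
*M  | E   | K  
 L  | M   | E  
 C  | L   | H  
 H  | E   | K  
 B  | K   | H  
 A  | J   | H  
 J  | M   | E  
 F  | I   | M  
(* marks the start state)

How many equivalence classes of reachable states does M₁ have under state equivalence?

6

First remove the unreachable states {B,C}; 11 states remain.
Initial partition by acceptance: {E,H,M} | {A,D,F,G,I,J,K,L}.
Refine {E,H,M} on symbol 0: members go to different blocks, giving {H,M} and {E}.
On input 0, block {A,D,F,G,I,J,K,L} splits into {A,D,F,G,K} and {I,J,L}.
Split {A,D,F,G,K} by δ(·,0) → {D,G,K} and {A,F}.
On input 0, block {D,G,K} splits into {D,K} and {G}.
Stable partition: {H,M} | {D,K} | {E} | {I,J,L} | {A,F} | {G} — 6 equivalence classes.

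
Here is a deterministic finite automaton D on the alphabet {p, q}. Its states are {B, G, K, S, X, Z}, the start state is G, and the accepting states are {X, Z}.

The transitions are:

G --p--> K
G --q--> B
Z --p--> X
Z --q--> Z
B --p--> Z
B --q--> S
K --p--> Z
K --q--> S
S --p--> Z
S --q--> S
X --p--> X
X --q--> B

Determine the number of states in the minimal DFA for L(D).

4

All states are reachable from the start state.
Initial partition by acceptance: {X,Z} | {B,G,K,S}.
On input q, block {X,Z} splits into {X} and {Z}.
Split {B,G,K,S} by δ(·,p) → {B,K,S} and {G}.
No further refinement is possible. Final partition (4 blocks): {X} | {B,K,S} | {Z} | {G}.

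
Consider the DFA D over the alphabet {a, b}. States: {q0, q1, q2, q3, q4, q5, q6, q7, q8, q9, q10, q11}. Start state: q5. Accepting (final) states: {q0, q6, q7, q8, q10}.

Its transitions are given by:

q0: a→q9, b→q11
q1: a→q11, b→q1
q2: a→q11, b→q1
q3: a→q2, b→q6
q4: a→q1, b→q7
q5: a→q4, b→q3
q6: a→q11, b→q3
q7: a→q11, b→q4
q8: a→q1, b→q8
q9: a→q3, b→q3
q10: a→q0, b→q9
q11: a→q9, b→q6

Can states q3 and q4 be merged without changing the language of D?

Reachable states from the start: {q1,q2,q3,q4,q5,q6,q7,q9,q11}. Unreachable: {q0,q8,q10} — drop them.
Initial partition by acceptance: {q6,q7} | {q1,q2,q3,q4,q5,q9,q11}.
Refine {q1,q2,q3,q4,q5,q9,q11} on symbol b: members go to different blocks, giving {q1,q2,q5,q9} and {q3,q4,q11}.
Refine {q1,q2,q5,q9} on symbol b: members go to different blocks, giving {q1,q2} and {q5,q9}.
Refine {q3,q4,q11} on symbol a: members go to different blocks, giving {q3,q4} and {q11}.
The partition is now stable with 5 blocks: {q6,q7} | {q1,q2} | {q3,q4} | {q5,q9} | {q11}.
q3 and q4 lie in the same block of the stable partition, so they are equivalent — no string distinguishes them.

Yes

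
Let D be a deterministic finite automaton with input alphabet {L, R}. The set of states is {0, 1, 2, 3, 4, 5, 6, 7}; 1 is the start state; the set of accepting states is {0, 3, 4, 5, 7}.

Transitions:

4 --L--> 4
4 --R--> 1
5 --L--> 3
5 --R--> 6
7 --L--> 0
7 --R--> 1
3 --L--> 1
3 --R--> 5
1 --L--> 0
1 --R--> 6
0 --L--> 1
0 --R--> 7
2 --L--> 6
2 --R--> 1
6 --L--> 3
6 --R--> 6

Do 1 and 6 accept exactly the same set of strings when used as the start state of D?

Yes

Reachable states from the start: {0,1,3,5,6,7}. Unreachable: {2,4} — drop them.
Start with accepting vs non-accepting: {0,3,5,7} | {1,6}.
On input L, block {0,3,5,7} splits into {0,3} and {5,7}.
Stable partition: {0,3} | {1,6} | {5,7} — 3 equivalence classes.
1 and 6 lie in the same block of the stable partition, so they are equivalent — no string distinguishes them.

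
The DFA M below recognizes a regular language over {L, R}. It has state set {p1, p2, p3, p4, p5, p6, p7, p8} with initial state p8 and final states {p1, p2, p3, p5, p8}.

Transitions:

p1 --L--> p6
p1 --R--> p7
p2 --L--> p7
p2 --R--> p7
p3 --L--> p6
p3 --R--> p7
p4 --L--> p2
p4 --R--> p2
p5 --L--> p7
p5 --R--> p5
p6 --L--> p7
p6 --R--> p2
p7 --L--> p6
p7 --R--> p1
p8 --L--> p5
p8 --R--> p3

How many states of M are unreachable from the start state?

1

No path from p8 leads to p4; the other 7 states are all reachable.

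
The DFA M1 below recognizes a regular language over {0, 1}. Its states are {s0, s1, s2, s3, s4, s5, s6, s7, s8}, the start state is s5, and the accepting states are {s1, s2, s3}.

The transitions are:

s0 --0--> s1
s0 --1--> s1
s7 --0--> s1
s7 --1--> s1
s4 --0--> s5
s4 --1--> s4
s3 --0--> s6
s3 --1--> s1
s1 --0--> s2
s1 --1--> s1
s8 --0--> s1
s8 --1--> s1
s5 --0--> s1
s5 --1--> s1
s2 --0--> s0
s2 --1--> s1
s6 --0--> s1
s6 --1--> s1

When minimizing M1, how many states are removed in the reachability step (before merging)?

No path from s5 leads to s3, s4, s6, s7, s8; the other 4 states are all reachable.

5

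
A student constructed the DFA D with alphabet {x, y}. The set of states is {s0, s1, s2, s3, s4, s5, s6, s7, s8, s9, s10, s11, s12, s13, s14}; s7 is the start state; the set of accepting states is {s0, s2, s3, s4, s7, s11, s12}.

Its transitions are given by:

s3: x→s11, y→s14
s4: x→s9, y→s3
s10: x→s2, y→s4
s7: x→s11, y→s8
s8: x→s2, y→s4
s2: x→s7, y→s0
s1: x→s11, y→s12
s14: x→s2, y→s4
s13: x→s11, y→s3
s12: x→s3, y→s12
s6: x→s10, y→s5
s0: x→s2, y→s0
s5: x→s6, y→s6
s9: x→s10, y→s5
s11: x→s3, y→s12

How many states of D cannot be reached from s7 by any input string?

Starting at s7 and following transitions, the reachable set is {s0, s2, s3, s4, s5, s6, s7, s8, s9, s10, s11, s12, s14}. That leaves s1, s13 unreachable — 2 in total.

2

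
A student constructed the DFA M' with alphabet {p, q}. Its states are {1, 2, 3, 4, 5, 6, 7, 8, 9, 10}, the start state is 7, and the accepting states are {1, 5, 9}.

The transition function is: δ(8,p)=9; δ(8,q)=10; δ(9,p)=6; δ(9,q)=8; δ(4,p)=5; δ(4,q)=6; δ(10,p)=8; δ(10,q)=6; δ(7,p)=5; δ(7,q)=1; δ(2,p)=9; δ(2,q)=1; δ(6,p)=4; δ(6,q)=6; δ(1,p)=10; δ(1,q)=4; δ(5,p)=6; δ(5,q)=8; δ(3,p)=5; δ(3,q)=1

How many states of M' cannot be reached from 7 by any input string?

Starting at 7 and following transitions, the reachable set is {1, 4, 5, 6, 7, 8, 9, 10}. That leaves 2, 3 unreachable — 2 in total.

2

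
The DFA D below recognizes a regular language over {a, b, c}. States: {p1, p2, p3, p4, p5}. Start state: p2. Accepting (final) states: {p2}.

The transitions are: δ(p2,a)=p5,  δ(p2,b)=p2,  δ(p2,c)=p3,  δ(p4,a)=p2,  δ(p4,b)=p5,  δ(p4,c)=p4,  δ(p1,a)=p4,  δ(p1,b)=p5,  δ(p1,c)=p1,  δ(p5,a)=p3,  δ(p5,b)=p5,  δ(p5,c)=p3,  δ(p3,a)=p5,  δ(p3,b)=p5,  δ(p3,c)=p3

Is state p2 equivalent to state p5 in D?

No

States {p1,p4} cannot be reached from the start state, so discard them.
Initial partition by acceptance: {p2} | {p3,p5}.
The partition is now stable with 2 blocks: {p2} | {p3,p5}.
p2 and p5 end up in different blocks, so they are distinguishable. For instance, the string 'ε' is accepted from only p2.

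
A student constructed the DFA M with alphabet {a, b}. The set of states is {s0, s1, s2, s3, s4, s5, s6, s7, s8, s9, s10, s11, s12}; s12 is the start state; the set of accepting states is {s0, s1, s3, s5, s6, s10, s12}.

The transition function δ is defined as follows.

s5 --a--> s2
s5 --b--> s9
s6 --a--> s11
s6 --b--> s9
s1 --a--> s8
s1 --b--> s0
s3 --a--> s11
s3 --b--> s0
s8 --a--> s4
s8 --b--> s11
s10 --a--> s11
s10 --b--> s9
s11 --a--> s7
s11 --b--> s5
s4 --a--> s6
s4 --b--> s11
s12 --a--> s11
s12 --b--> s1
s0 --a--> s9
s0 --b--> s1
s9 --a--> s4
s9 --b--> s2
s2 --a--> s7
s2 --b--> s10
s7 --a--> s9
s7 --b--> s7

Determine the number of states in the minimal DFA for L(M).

States {s3} cannot be reached from the start state, so discard them.
P0 = {s0,s1,s5,s6,s10,s12} | {s2,s4,s7,s8,s9,s11}.
On input b, block {s0,s1,s5,s6,s10,s12} splits into {s0,s1,s12} and {s5,s6,s10}.
Split {s2,s4,s7,s8,s9,s11} by δ(·,a) → {s2,s7,s8,s9,s11} and {s4}.
Split {s2,s7,s8,s9,s11} by δ(·,a) → {s2,s7,s11} and {s8,s9}.
Split {s0,s1,s12} by δ(·,a) → {s0,s1} and {s12}.
Split {s2,s7,s11} by δ(·,a) → {s2,s11} and {s7}.
No further refinement is possible. Final partition (7 blocks): {s0,s1} | {s2,s11} | {s5,s6,s10} | {s4} | {s8,s9} | {s12} | {s7}.

7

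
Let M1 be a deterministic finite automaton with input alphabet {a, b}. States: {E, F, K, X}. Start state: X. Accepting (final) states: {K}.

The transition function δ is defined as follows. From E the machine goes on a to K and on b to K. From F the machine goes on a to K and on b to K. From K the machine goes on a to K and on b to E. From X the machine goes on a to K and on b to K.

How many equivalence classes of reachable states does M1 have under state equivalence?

First remove the unreachable states {F}; 3 states remain.
P0 = {K} | {E,X}.
No further refinement is possible. Final partition (2 blocks): {K} | {E,X}.

2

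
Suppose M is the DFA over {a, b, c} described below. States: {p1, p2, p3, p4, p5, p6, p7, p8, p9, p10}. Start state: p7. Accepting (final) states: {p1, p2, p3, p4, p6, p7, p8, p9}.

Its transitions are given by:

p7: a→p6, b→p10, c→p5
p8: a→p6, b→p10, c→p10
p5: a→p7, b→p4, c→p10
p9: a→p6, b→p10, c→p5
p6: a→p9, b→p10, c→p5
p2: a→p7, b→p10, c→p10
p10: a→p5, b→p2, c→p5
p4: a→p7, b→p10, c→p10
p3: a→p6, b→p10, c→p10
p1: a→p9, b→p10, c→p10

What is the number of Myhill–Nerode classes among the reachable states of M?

4

States {p1,p3,p8} cannot be reached from the start state, so discard them.
P0 = {p2,p4,p6,p7,p9} | {p5,p10}.
Refine {p5,p10} on symbol a: members go to different blocks, giving {p5} and {p10}.
Refine {p2,p4,p6,p7,p9} on symbol c: members go to different blocks, giving {p6,p7,p9} and {p2,p4}.
The partition is now stable with 4 blocks: {p6,p7,p9} | {p5} | {p10} | {p2,p4}.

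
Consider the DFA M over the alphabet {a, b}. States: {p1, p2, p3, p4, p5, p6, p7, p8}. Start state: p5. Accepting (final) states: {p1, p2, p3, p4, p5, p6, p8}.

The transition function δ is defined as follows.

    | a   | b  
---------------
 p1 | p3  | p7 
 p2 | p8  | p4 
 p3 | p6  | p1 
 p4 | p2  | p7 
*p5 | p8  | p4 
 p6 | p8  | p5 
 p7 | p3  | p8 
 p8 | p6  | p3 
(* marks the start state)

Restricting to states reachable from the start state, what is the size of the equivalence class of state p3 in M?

Start with accepting vs non-accepting: {p1,p2,p3,p4,p5,p6,p8} | {p7}.
On input b, block {p1,p2,p3,p4,p5,p6,p8} splits into {p2,p3,p5,p6,p8} and {p1,p4}.
Split {p2,p3,p5,p6,p8} by δ(·,b) → {p2,p3,p5} and {p6,p8}.
Stable partition: {p2,p3,p5} | {p7} | {p1,p4} | {p6,p8} — 4 equivalence classes.
The equivalence class containing p3 is {p2,p3,p5}, of size 3.

3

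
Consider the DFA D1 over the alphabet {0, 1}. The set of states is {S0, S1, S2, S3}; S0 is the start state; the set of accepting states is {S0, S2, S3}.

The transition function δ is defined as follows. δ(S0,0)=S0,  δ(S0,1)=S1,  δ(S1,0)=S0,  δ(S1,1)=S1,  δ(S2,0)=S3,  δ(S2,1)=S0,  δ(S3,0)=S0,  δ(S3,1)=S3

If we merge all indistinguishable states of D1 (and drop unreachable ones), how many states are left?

First remove the unreachable states {S2,S3}; 2 states remain.
Initial partition by acceptance: {S0} | {S1}.
No further refinement is possible. Final partition (2 blocks): {S0} | {S1}.

2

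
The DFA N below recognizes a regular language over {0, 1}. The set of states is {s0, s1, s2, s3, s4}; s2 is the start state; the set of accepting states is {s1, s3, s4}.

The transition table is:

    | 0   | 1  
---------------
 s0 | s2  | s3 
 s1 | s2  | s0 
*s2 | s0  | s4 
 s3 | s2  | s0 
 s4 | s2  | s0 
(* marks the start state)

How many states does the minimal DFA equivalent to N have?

First remove the unreachable states {s1}; 4 states remain.
P0 = {s3,s4} | {s0,s2}.
The partition is now stable with 2 blocks: {s3,s4} | {s0,s2}.

2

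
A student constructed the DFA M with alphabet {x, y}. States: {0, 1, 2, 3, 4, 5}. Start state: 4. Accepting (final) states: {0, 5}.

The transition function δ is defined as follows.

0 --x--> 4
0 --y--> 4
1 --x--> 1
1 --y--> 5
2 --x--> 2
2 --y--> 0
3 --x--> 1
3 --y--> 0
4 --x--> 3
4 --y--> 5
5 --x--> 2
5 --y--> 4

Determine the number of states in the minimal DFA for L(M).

2

All states are reachable from the start state.
Start with accepting vs non-accepting: {0,5} | {1,2,3,4}.
The partition is now stable with 2 blocks: {0,5} | {1,2,3,4}.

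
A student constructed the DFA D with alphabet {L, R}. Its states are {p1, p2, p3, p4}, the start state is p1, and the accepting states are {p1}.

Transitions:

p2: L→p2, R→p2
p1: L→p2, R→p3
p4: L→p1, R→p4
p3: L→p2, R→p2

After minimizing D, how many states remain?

First remove the unreachable states {p4}; 3 states remain.
P0 = {p1} | {p2,p3}.
Stable partition: {p1} | {p2,p3} — 2 equivalence classes.

2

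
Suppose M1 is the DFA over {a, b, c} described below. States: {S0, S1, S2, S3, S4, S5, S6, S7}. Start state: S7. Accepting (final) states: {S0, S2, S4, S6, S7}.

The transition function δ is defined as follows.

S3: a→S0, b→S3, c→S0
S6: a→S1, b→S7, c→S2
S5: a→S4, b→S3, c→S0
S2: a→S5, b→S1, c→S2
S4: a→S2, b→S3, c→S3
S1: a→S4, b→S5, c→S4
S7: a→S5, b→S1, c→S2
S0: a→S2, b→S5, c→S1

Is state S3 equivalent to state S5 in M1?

Yes

First remove the unreachable states {S6}; 7 states remain.
Initial partition by acceptance: {S0,S2,S4,S7} | {S1,S3,S5}.
On input a, block {S0,S2,S4,S7} splits into {S0,S4} and {S2,S7}.
No further refinement is possible. Final partition (3 blocks): {S0,S4} | {S1,S3,S5} | {S2,S7}.
S3 and S5 lie in the same block of the stable partition, so they are equivalent — no string distinguishes them.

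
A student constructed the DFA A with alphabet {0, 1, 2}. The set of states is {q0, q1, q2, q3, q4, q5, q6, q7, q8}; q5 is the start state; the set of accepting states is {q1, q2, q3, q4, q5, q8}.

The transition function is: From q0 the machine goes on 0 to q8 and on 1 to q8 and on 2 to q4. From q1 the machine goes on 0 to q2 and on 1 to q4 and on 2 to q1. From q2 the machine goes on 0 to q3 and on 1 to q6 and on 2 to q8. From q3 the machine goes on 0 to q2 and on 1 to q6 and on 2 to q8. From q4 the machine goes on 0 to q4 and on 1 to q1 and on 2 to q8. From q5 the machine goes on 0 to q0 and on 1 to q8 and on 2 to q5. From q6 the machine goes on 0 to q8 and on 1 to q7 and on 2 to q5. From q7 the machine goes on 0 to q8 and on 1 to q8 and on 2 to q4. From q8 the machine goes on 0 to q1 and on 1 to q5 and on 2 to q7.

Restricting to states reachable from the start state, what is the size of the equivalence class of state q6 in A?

1

P0 = {q1,q2,q3,q4,q5,q8} | {q0,q6,q7}.
Refine {q1,q2,q3,q4,q5,q8} on symbol 0: members go to different blocks, giving {q1,q2,q3,q4,q8} and {q5}.
On input 1, block {q1,q2,q3,q4,q8} splits into {q1,q4} and {q2,q3} and {q8}.
Split {q1,q4} by δ(·,0) → {q1} and {q4}.
Refine {q0,q6,q7} on symbol 1: members go to different blocks, giving {q0,q7} and {q6}.
Stable partition: {q1} | {q0,q7} | {q5} | {q2,q3} | {q8} | {q4} | {q6} — 7 equivalence classes.
The equivalence class containing q6 is {q6}, of size 1.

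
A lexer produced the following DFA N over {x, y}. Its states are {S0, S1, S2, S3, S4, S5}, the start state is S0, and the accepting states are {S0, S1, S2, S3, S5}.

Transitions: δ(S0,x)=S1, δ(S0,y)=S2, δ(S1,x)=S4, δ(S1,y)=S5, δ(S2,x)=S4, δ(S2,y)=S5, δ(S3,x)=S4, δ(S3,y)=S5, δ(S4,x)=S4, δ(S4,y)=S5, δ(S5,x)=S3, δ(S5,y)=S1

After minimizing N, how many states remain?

All states are reachable from the start state.
P0 = {S0,S1,S2,S3,S5} | {S4}.
Split {S0,S1,S2,S3,S5} by δ(·,x) → {S1,S2,S3} and {S0,S5}.
Stable partition: {S1,S2,S3} | {S4} | {S0,S5} — 3 equivalence classes.

3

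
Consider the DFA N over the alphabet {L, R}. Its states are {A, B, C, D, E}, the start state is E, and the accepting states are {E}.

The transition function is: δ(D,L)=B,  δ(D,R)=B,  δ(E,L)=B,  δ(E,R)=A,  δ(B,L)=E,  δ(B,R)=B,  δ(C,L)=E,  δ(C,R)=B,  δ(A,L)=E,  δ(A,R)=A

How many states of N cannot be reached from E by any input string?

No path from E leads to C, D; the other 3 states are all reachable.

2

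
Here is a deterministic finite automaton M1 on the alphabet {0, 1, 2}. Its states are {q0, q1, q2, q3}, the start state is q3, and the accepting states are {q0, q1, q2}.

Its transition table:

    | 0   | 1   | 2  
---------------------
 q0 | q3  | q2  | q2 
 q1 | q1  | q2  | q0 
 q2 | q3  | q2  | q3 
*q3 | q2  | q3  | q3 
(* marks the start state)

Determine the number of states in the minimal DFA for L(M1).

2

Reachable states from the start: {q2,q3}. Unreachable: {q0,q1} — drop them.
P0 = {q2} | {q3}.
No further refinement is possible. Final partition (2 blocks): {q2} | {q3}.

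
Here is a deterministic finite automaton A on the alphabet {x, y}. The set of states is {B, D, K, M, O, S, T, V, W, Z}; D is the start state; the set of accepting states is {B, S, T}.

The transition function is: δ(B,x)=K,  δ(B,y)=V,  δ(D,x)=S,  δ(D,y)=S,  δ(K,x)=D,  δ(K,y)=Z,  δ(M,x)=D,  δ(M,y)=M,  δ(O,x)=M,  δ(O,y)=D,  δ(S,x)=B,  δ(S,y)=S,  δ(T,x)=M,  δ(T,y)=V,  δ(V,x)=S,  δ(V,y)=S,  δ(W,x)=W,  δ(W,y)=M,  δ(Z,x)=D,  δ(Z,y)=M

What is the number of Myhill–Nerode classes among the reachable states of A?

First remove the unreachable states {O,T,W}; 7 states remain.
Initial partition by acceptance: {B,S} | {D,K,M,V,Z}.
Split {B,S} by δ(·,x) → {B} and {S}.
Refine {D,K,M,V,Z} on symbol x: members go to different blocks, giving {K,M,Z} and {D,V}.
The partition is now stable with 4 blocks: {B} | {K,M,Z} | {S} | {D,V}.

4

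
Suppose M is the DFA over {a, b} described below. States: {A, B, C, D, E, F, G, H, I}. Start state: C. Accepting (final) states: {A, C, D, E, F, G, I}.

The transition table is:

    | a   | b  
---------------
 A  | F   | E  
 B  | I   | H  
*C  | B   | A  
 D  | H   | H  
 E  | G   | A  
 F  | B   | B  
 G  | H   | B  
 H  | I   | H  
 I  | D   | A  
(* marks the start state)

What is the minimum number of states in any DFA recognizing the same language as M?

4

Initial partition by acceptance: {A,C,D,E,F,G,I} | {B,H}.
On input a, block {A,C,D,E,F,G,I} splits into {C,D,F,G} and {A,E,I}.
On input b, block {C,D,F,G} splits into {D,F,G} and {C}.
Stable partition: {D,F,G} | {B,H} | {A,E,I} | {C} — 4 equivalence classes.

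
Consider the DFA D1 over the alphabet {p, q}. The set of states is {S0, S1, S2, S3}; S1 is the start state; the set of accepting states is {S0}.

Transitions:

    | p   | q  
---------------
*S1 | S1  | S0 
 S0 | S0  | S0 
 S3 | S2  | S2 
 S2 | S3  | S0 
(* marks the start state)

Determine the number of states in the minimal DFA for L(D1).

2

States {S2,S3} cannot be reached from the start state, so discard them.
Initial partition by acceptance: {S0} | {S1}.
Stable partition: {S0} | {S1} — 2 equivalence classes.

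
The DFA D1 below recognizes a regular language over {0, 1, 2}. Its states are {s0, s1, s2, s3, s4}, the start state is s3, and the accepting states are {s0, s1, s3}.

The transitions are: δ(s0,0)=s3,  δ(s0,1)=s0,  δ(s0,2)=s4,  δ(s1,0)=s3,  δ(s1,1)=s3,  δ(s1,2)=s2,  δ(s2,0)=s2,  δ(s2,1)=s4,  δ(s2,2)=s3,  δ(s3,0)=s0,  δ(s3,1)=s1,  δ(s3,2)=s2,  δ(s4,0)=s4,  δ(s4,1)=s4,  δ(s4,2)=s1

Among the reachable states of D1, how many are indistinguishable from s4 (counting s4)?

P0 = {s0,s1,s3} | {s2,s4}.
No further refinement is possible. Final partition (2 blocks): {s0,s1,s3} | {s2,s4}.
State s4 belongs to the block {s2,s4}, which has 2 states.

2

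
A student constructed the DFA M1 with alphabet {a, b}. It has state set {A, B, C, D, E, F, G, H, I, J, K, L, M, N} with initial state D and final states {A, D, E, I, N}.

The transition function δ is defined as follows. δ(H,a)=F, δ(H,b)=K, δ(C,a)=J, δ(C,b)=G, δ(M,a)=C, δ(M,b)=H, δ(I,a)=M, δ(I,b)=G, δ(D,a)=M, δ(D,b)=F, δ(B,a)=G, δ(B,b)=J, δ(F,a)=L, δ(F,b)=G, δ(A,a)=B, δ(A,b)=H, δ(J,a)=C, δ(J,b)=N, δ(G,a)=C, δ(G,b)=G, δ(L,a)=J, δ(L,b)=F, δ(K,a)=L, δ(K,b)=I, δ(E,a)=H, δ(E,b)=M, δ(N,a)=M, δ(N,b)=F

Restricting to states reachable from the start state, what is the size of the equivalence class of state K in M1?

First remove the unreachable states {A,B,E}; 11 states remain.
P0 = {D,I,N} | {C,F,G,H,J,K,L,M}.
Split {C,F,G,H,J,K,L,M} by δ(·,b) → {C,F,G,H,L,M} and {J,K}.
On input a, block {C,F,G,H,L,M} splits into {F,G,H,M} and {C,L}.
On input a, block {F,G,H,M} splits into {F,G,M} and {H}.
Split {F,G,M} by δ(·,b) → {F,G} and {M}.
The partition is now stable with 6 blocks: {D,I,N} | {F,G} | {J,K} | {C,L} | {H} | {M}.
The equivalence class containing K is {J,K}, of size 2.

2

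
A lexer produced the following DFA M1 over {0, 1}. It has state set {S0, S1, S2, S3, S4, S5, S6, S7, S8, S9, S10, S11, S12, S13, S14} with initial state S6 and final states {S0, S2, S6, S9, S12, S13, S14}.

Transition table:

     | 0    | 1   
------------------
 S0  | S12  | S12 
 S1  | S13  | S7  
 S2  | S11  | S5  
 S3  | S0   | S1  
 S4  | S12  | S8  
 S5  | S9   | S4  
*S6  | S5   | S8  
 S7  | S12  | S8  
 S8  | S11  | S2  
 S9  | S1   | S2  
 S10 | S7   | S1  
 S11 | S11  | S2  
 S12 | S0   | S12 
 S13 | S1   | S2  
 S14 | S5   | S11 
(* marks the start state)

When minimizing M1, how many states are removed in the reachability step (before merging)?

3

Starting at S6 and following transitions, the reachable set is {S0, S1, S2, S4, S5, S6, S7, S8, S9, S11, S12, S13}. That leaves S3, S10, S14 unreachable — 3 in total.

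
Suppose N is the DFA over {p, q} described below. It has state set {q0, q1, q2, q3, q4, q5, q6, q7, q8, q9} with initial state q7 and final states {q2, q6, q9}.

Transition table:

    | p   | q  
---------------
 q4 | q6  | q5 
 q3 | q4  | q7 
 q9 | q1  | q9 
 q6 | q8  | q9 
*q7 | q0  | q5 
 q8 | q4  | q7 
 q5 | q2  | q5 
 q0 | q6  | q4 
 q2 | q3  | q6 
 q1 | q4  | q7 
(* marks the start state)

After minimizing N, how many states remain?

All states are reachable from the start state.
P0 = {q2,q6,q9} | {q0,q1,q3,q4,q5,q7,q8}.
Split {q0,q1,q3,q4,q5,q7,q8} by δ(·,p) → {q1,q3,q7,q8} and {q0,q4,q5}.
Split {q1,q3,q7,q8} by δ(·,q) → {q1,q3,q8} and {q7}.
No further refinement is possible. Final partition (4 blocks): {q2,q6,q9} | {q1,q3,q8} | {q0,q4,q5} | {q7}.

4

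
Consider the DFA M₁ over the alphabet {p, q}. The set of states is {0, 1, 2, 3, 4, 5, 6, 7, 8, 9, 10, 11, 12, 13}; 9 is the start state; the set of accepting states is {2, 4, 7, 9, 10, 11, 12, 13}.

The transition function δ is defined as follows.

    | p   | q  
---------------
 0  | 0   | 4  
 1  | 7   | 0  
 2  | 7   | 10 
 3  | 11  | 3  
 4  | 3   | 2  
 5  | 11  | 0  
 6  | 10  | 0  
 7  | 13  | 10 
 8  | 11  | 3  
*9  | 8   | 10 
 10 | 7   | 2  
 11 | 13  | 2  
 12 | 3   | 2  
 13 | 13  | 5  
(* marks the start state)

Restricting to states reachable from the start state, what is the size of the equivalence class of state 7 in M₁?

Reachable states from the start: {0,2,3,4,5,7,8,9,10,11,13}. Unreachable: {1,6,12} — drop them.
P0 = {2,4,7,9,10,11,13} | {0,3,5,8}.
On input p, block {2,4,7,9,10,11,13} splits into {2,7,10,11,13} and {4,9}.
Split {2,7,10,11,13} by δ(·,q) → {2,7,10,11} and {13}.
On input p, block {2,7,10,11} splits into {2,10} and {7,11}.
Refine {0,3,5,8} on symbol p: members go to different blocks, giving {3,5,8} and {0}.
On input q, block {3,5,8} splits into {3,8} and {5}.
No further refinement is possible. Final partition (7 blocks): {2,10} | {3,8} | {4,9} | {13} | {7,11} | {0} | {5}.
The equivalence class containing 7 is {7,11}, of size 2.

2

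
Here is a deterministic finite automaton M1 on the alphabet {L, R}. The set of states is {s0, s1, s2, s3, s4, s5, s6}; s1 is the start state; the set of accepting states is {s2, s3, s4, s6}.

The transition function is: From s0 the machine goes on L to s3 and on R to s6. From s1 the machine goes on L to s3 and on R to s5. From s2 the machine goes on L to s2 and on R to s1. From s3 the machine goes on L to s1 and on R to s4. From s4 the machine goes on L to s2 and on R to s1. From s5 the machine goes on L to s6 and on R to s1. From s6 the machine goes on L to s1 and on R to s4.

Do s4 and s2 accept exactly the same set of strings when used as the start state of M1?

Reachable states from the start: {s1,s2,s3,s4,s5,s6}. Unreachable: {s0} — drop them.
Start with accepting vs non-accepting: {s2,s3,s4,s6} | {s1,s5}.
On input L, block {s2,s3,s4,s6} splits into {s2,s4} and {s3,s6}.
The partition is now stable with 3 blocks: {s2,s4} | {s1,s5} | {s3,s6}.
s4 and s2 lie in the same block of the stable partition, so they are equivalent — no string distinguishes them.

Yes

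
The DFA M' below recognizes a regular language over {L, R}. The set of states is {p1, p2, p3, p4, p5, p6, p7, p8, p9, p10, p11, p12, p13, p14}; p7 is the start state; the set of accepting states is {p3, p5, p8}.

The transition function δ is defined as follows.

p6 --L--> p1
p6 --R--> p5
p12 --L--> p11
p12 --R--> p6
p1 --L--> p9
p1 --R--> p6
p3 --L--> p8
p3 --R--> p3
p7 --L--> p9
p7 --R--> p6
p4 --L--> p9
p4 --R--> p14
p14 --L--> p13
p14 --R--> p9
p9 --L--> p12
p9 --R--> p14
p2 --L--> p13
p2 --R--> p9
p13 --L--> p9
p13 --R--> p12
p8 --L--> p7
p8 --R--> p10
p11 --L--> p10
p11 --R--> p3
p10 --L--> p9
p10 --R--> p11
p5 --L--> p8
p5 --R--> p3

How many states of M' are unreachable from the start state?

No path from p7 leads to p2, p4; the other 12 states are all reachable.

2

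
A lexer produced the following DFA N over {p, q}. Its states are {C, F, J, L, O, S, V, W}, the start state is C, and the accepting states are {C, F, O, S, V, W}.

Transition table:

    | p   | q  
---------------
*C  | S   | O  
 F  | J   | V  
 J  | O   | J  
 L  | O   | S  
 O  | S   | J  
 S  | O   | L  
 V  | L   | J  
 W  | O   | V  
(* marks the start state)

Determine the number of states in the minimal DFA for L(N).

States {F,V,W} cannot be reached from the start state, so discard them.
Start with accepting vs non-accepting: {C,O,S} | {J,L}.
Refine {C,O,S} on symbol q: members go to different blocks, giving {O,S} and {C}.
On input q, block {J,L} splits into {J} and {L}.
Split {O,S} by δ(·,q) → {S} and {O}.
No further refinement is possible. Final partition (5 blocks): {S} | {J} | {C} | {L} | {O}.

5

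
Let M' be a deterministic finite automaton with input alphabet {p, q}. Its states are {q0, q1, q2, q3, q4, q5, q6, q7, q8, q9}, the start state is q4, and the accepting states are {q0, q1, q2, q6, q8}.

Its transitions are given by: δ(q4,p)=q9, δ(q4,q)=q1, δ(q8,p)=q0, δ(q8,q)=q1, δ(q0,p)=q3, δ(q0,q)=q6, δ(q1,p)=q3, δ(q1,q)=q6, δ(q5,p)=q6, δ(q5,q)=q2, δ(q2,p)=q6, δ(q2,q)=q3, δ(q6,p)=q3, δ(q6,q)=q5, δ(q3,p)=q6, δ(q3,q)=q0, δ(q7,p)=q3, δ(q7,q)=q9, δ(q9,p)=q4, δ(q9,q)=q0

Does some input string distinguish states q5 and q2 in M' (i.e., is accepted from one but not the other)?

Yes

Reachable states from the start: {q0,q1,q2,q3,q4,q5,q6,q9}. Unreachable: {q7,q8} — drop them.
Initial partition by acceptance: {q0,q1,q2,q6} | {q3,q4,q5,q9}.
On input p, block {q0,q1,q2,q6} splits into {q0,q1,q6} and {q2}.
On input q, block {q0,q1,q6} splits into {q0,q1} and {q6}.
Split {q3,q4,q5,q9} by δ(·,p) → {q3,q5} and {q4,q9}.
Split {q3,q5} by δ(·,q) → {q3} and {q5}.
Stable partition: {q0,q1} | {q3} | {q2} | {q6} | {q4,q9} | {q5} — 6 equivalence classes.
q5 and q2 end up in different blocks, so they are distinguishable. For instance, the string 'ε' is accepted from only q2.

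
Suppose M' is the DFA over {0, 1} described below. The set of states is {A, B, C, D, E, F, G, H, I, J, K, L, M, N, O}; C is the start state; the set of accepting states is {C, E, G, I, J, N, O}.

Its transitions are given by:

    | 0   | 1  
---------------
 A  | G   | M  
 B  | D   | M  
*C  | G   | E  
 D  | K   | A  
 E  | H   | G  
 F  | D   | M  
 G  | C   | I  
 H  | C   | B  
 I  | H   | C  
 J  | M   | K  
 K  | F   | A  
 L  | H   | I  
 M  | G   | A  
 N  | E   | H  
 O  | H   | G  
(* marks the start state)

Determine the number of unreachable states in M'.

No path from C leads to J, L, N, O; the other 11 states are all reachable.

4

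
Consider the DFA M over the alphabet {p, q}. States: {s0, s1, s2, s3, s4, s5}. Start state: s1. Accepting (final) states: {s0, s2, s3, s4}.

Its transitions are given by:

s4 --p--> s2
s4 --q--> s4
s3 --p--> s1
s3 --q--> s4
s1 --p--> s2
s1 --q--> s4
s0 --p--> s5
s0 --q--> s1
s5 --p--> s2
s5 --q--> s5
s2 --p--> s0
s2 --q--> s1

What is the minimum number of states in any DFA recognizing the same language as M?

5

First remove the unreachable states {s3}; 5 states remain.
P0 = {s0,s2,s4} | {s1,s5}.
On input p, block {s0,s2,s4} splits into {s2,s4} and {s0}.
Split {s2,s4} by δ(·,p) → {s2} and {s4}.
Refine {s1,s5} on symbol q: members go to different blocks, giving {s1} and {s5}.
Stable partition: {s2} | {s1} | {s0} | {s4} | {s5} — 5 equivalence classes.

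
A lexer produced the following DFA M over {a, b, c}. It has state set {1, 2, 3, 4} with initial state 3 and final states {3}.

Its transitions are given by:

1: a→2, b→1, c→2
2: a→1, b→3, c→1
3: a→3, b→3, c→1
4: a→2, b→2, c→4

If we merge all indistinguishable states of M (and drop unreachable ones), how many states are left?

3

States {4} cannot be reached from the start state, so discard them.
P0 = {3} | {1,2}.
Split {1,2} by δ(·,b) → {1} and {2}.
The partition is now stable with 3 blocks: {3} | {1} | {2}.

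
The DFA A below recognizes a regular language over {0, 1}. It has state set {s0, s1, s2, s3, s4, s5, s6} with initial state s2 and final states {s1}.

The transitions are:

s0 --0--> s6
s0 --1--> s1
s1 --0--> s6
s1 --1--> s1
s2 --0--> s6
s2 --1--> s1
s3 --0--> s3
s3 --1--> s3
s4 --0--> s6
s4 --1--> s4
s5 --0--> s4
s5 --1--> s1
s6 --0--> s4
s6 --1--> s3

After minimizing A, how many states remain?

Reachable states from the start: {s1,s2,s3,s4,s6}. Unreachable: {s0,s5} — drop them.
Start with accepting vs non-accepting: {s1} | {s2,s3,s4,s6}.
Split {s2,s3,s4,s6} by δ(·,1) → {s3,s4,s6} and {s2}.
The partition is now stable with 3 blocks: {s1} | {s3,s4,s6} | {s2}.

3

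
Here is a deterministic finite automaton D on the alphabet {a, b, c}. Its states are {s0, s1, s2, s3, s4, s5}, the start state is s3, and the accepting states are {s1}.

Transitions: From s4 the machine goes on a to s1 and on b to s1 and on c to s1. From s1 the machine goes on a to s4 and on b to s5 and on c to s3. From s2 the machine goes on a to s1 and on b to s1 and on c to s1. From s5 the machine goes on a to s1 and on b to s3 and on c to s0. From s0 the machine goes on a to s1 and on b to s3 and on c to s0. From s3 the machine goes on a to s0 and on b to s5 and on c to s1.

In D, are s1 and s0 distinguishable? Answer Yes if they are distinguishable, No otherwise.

Yes

First remove the unreachable states {s2}; 5 states remain.
Start with accepting vs non-accepting: {s1} | {s0,s3,s4,s5}.
Refine {s0,s3,s4,s5} on symbol a: members go to different blocks, giving {s0,s4,s5} and {s3}.
Refine {s0,s4,s5} on symbol b: members go to different blocks, giving {s0,s5} and {s4}.
No further refinement is possible. Final partition (4 blocks): {s1} | {s0,s5} | {s3} | {s4}.
s1 and s0 end up in different blocks, so they are distinguishable. For instance, the string 'ε' is accepted from only s1.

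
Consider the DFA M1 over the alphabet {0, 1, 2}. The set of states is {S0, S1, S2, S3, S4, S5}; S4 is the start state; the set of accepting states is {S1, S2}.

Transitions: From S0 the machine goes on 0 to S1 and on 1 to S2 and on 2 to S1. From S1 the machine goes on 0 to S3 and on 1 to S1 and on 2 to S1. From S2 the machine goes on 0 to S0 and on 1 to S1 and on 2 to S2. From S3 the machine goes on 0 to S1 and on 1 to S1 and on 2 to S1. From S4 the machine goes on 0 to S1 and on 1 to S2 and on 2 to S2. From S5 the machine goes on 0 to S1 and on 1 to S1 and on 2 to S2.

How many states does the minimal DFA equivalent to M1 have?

2

States {S5} cannot be reached from the start state, so discard them.
Start with accepting vs non-accepting: {S1,S2} | {S0,S3,S4}.
No further refinement is possible. Final partition (2 blocks): {S1,S2} | {S0,S3,S4}.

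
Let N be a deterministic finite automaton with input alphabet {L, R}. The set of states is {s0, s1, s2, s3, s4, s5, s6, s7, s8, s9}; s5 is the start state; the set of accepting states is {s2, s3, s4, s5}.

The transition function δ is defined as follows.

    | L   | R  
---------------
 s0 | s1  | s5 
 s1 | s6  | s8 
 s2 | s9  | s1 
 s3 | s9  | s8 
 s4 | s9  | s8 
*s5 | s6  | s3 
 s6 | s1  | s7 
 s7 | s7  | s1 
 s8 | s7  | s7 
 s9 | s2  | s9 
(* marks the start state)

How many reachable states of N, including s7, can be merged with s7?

4

Reachable states from the start: {s1,s2,s3,s5,s6,s7,s8,s9}. Unreachable: {s0,s4} — drop them.
Initial partition by acceptance: {s2,s3,s5} | {s1,s6,s7,s8,s9}.
On input R, block {s2,s3,s5} splits into {s2,s3} and {s5}.
On input L, block {s1,s6,s7,s8,s9} splits into {s1,s6,s7,s8} and {s9}.
No further refinement is possible. Final partition (4 blocks): {s2,s3} | {s1,s6,s7,s8} | {s5} | {s9}.
State s7 belongs to the block {s1,s6,s7,s8}, which has 4 states.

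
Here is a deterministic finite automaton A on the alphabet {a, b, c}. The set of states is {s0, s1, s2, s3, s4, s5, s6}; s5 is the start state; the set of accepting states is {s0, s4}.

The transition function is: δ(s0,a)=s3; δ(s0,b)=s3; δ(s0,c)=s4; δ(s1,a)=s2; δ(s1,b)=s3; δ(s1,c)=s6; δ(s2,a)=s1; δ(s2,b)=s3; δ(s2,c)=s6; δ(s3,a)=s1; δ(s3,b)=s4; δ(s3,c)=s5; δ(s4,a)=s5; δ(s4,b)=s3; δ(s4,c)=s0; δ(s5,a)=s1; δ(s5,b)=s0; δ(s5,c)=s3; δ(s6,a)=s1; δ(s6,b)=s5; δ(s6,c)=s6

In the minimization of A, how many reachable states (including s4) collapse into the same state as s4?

2

P0 = {s0,s4} | {s1,s2,s3,s5,s6}.
Refine {s1,s2,s3,s5,s6} on symbol b: members go to different blocks, giving {s1,s2,s6} and {s3,s5}.
No further refinement is possible. Final partition (3 blocks): {s0,s4} | {s1,s2,s6} | {s3,s5}.
The equivalence class containing s4 is {s0,s4}, of size 2.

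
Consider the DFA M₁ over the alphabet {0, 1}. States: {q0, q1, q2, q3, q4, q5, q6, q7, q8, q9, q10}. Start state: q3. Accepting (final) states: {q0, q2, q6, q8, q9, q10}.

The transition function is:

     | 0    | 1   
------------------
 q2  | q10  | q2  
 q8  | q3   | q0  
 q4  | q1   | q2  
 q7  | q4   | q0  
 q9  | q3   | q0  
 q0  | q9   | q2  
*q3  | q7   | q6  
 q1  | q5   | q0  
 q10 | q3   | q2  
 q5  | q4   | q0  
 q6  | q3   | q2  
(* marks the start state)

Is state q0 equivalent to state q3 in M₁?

States {q8} cannot be reached from the start state, so discard them.
P0 = {q0,q2,q6,q9,q10} | {q1,q3,q4,q5,q7}.
On input 0, block {q0,q2,q6,q9,q10} splits into {q6,q9,q10} and {q0,q2}.
Split {q1,q3,q4,q5,q7} by δ(·,1) → {q1,q4,q5,q7} and {q3}.
Stable partition: {q6,q9,q10} | {q1,q4,q5,q7} | {q0,q2} | {q3} — 4 equivalence classes.
q0 and q3 end up in different blocks, so they are distinguishable. For instance, the string 'ε' is accepted from only q0.

No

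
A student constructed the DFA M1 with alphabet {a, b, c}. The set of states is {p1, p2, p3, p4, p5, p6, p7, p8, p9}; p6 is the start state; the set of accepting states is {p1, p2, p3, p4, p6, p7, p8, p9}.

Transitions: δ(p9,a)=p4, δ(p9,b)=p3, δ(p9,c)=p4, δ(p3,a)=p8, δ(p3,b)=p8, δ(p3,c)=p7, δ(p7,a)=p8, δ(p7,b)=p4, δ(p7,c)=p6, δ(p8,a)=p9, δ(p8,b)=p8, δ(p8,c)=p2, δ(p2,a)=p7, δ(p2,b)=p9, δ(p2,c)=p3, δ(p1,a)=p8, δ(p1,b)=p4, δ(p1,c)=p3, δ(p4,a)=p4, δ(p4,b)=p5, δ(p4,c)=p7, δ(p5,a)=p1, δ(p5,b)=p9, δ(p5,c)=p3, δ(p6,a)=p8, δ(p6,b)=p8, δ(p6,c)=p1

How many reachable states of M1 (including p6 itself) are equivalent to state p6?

2

P0 = {p1,p2,p3,p4,p6,p7,p8,p9} | {p5}.
On input b, block {p1,p2,p3,p4,p6,p7,p8,p9} splits into {p1,p2,p3,p6,p7,p8,p9} and {p4}.
Refine {p1,p2,p3,p6,p7,p8,p9} on symbol a: members go to different blocks, giving {p1,p2,p3,p6,p7,p8} and {p9}.
Split {p1,p2,p3,p6,p7,p8} by δ(·,a) → {p1,p2,p3,p6,p7} and {p8}.
Split {p1,p2,p3,p6,p7} by δ(·,a) → {p1,p3,p6,p7} and {p2}.
On input b, block {p1,p3,p6,p7} splits into {p1,p7} and {p3,p6}.
No further refinement is possible. Final partition (7 blocks): {p1,p7} | {p5} | {p4} | {p9} | {p8} | {p2} | {p3,p6}.
State p6 belongs to the block {p3,p6}, which has 2 states.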